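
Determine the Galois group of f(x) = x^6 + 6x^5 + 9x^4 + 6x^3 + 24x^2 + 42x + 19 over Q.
A_4 x C_2

The polynomial f is an irreducible sextic over Q, so G = Gal(f/Q) is one of the 16 transitive subgroups 6T1, ..., 6T16 of S_6. The discriminant of f is -11156429376, which is not a perfect square, so G is not contained in A_6. The transitive groups of degree 6 not contained in A_6 are: C_6 (6T1, order 6), S_3 (6T2, order 6), D_6 (6T3, order 12), C_3 x S_3 (6T5, order 18), A_4 x C_2 (6T6, order 24), S_4 (6T8, order 24), S_3 x S_3 (6T9, order 36), S_4 x C_2 (6T11, order 48), (S_3 x S_3) : C_2 (6T13, order 72), PGL(2,5) (6T14, order 120), S_6 (6T16, order 720). By Dedekind's theorem, for a prime p not dividing disc(f) the degrees of the irreducible factors of f mod p form the cycle type of an element of G. Factoring f modulo the 33 such primes p <= 149 (skipping 2, 3, which divide the discriminant), each new pattern first appears at: mod 5: f = (x^3 + x + 1)(x^3 + x^2 + 3x + 4), pattern 3+3; mod 7: f = (x^6 + 6x^5 + 2x^4 + 6x^3 + 3x^2 + 5), pattern 6; mod 17: f = (x + 5)(x + 6)(x^2 + 13x + 7)(x^2 + 16x + 6), pattern 2+2+1+1; mod 19: f = (x)(x + 7)(x + 13)(x + 16)(x^2 + 8x + 13), pattern 2+1+1+1+1; mod 71: f = (x^2 + 13x + 19)(x^2 + 23x + 33)(x^2 + 41x + 28), pattern 2+2+2. No other pattern occurs in this range, so the set of observed cycle types is {3+3, 6, 2+2+1+1, 2+1+1+1+1, 2+2+2}. The candidates containing elements of all these cycle types are A_4 x C_2 (6T6) of order 24, S_4 x C_2 (6T11) of order 48, (S_3 x S_3) : C_2 (6T13) of order 72, S_6 (6T16) of order 720; the others are excluded. The observed types are precisely the cycle types that occur in A_4 x C_2 (6T6) (apart from the identity). Each of the other remaining candidates has further cycle types, and by the Chebotarev density theorem the matching factorization patterns would occur for a proportion of primes equal to their share of the group: S_4 x C_2 (6T11) additionally contains elements of type 4+2, 4+1+1 (12 of its 48 elements, about 25% of primes); (S_3 x S_3) : C_2 (6T13) additionally contains elements of type 4+2, 3+2+1, 3+1+1+1 (34 of its 72 elements, about 47% of primes); S_6 (6T16) additionally contains elements of type 5+1, 4+2, 4+1+1, 3+2+1, 3+1+1+1 (484 of its 720 elements, about 67% of primes). None of the 33 primes tested shows any such pattern (for each of these groups the chance of that is below 10^-4), which rules them out. Hence G = A_4 x C_2 (6T6), of order 24.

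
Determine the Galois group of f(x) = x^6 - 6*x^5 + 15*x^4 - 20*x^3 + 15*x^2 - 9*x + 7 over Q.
(S_3 x S_3) : C_2, the group 6T13 of order 72

The polynomial f is an irreducible sextic over Q, so G = Gal(f/Q) is one of the 16 transitive subgroups 6T1, ..., 6T16 of S_6. The discriminant of f is -9059283, which is not a perfect square, so G is not contained in A_6. The transitive groups of degree 6 not contained in A_6 are: C_6 (6T1, order 6), S_3 (6T2, order 6), D_6 (6T3, order 12), C_3 x S_3 (6T5, order 18), A_4 x C_2 (6T6, order 24), S_4 (6T8, order 24), S_3 x S_3 (6T9, order 36), S_4 x C_2 (6T11, order 48), (S_3 x S_3) : C_2 (6T13, order 72), PGL(2,5) (6T14, order 120), S_6 (6T16, order 720). By Dedekind's theorem, for a prime p not dividing disc(f) the degrees of the irreducible factors of f mod p form the cycle type of an element of G. Factoring f modulo the 28 such primes p <= 127 (skipping 3, 17, 43, which divide the discriminant), each new pattern first appears at: mod 2: f = (x^6 + x^4 + x^2 + x + 1), pattern 6; mod 7: f = (x)(x^2 + 2x + 3)(x^3 + 6x^2 + 4), pattern 3+2+1; mod 11: f = (x^2 + 7x + 5)(x^4 + 9x^3 + 2x^2 + 9x + 8), pattern 4+2; mod 13: f = (x + 2)(x + 7)(x^2 + x + 4)(x^2 + 10x + 5), pattern 2+2+1+1; mod 61: f = (x + 39)(x + 50)(x + 56)(x + 58)(x^2 + 35x + 14), pattern 2+1+1+1+1; mod 97: f = (x + 47)(x + 84)(x + 86)(x^3 + 68x^2 + 18x + 73), pattern 3+1+1+1; mod 113: f = (x^2 + 47x + 24)(x^2 + 66x + 38)(x^2 + 107x + 15), pattern 2+2+2; mod 127: f = (x^3 + 36x^2 + 31x + 41)(x^3 + 85x^2 + 99x + 90), pattern 3+3. No other pattern occurs in this range, so the set of observed cycle types is {6, 3+2+1, 4+2, 2+2+1+1, 2+1+1+1+1, 3+1+1+1, 2+2+2, 3+3}. The candidates containing elements of all these cycle types are (S_3 x S_3) : C_2 (6T13) of order 72, S_6 (6T16) of order 720; the others are excluded. The observed types are precisely the cycle types that occur in (S_3 x S_3) : C_2 (6T13) (apart from the identity). Each of the other remaining candidates has further cycle types, and by the Chebotarev density theorem the matching factorization patterns would occur for a proportion of primes equal to their share of the group: S_6 (6T16) additionally contains elements of type 5+1, 4+1+1 (234 of its 720 elements, about 32% of primes). None of the 28 primes tested shows any such pattern (for each of these groups the chance of that is below 10^-4), which rules them out. Hence G = (S_3 x S_3) : C_2 (6T13), of order 72.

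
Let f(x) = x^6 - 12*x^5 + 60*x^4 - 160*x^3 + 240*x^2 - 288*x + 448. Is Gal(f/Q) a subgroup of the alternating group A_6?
No

The polynomial is irreducible of degree 6 over Q. Its discriminant is -9727331052552192, which is not a perfect square. A Galois group lies in the alternating group exactly when the discriminant is a square in Q, so the Galois group ((S_3 x S_3) : C_2) is not contained in A_6.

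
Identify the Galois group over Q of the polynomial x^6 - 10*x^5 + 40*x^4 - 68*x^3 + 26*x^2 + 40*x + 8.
The polynomial f is an irreducible sextic over Q, so G = Gal(f/Q) is one of the 16 transitive subgroups 6T1, ..., 6T16 of S_6. The discriminant of f is -17341677568, which is not a perfect square, so G is not contained in A_6. The transitive groups of degree 6 not contained in A_6 are: C_6 (6T1, order 6), S_3 (6T2, order 6), D_6 (6T3, order 12), C_3 x S_3 (6T5, order 18), A_4 x C_2 (6T6, order 24), S_4 (6T8, order 24), S_3 x S_3 (6T9, order 36), S_4 x C_2 (6T11, order 48), (S_3 x S_3) : C_2 (6T13, order 72), PGL(2,5) (6T14, order 120), S_6 (6T16, order 720). By Dedekind's theorem, for a prime p not dividing disc(f) the degrees of the irreducible factors of f mod p form the cycle type of an element of G. Factoring f modulo the 28 such primes p <= 113 (skipping 2, 19, which divide the discriminant), each new pattern first appears at: mod 3: f = (x^6 + 2x^5 + x^4 + x^3 + 2x^2 + x + 2), pattern 6; mod 5: f = (x + 2)(x^2 + 2x + 3)(x^3 + x^2 + 4x + 3), pattern 3+2+1; mod 7: f = (x^2 + 1)(x^4 + 4x^3 + 4x^2 + 5x + 1), pattern 4+2; mod 17: f = (x^3 + 14x + 10)(x^3 + 7x^2 + 9x + 11), pattern 3+3; mod 37: f = (x + 23)(x + 36)(x^2 + 15x + 23)(x^2 + 27x + 6), pattern 2+2+1+1; mod 41: f = (x + 4)(x + 9)(x + 37)(x^3 + 22x^2 + 22x + 25), pattern 3+1+1+1; mod 47: f = (x^2 + 7x + 30)(x^2 + 13x + 31)(x^2 + 17x + 18), pattern 2+2+2; mod 113: f = (x + 1)(x + 6)(x + 33)(x + 107)(x^2 + 69x + 70), pattern 2+1+1+1+1. No other pattern occurs in this range, so the set of observed cycle types is {6, 3+2+1, 4+2, 3+3, 2+2+1+1, 3+1+1+1, 2+2+2, 2+1+1+1+1}. The candidates containing elements of all these cycle types are (S_3 x S_3) : C_2 (6T13) of order 72, S_6 (6T16) of order 720; the others are excluded. The observed types are precisely the cycle types that occur in (S_3 x S_3) : C_2 (6T13) (apart from the identity). Each of the other remaining candidates has further cycle types, and by the Chebotarev density theorem the matching factorization patterns would occur for a proportion of primes equal to their share of the group: S_6 (6T16) additionally contains elements of type 5+1, 4+1+1 (234 of its 720 elements, about 32% of primes). None of the 28 primes tested shows any such pattern (for each of these groups the chance of that is below 10^-4), which rules them out. Hence G = (S_3 x S_3) : C_2 (6T13), of order 72.

(S_3 x S_3) : C_2 (order 72)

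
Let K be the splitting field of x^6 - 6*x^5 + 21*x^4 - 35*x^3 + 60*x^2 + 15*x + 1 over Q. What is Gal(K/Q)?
C_6 (also written C6)

The polynomial f is an irreducible sextic over Q, so G = Gal(f/Q) is one of the 16 transitive subgroups 6T1, ..., 6T16 of S_6. The discriminant of f is -1691782213203, which is not a perfect square, so G is not contained in A_6. The transitive groups of degree 6 not contained in A_6 are: C_6 (6T1, order 6), S_3 (6T2, order 6), D_6 (6T3, order 12), C_3 x S_3 (6T5, order 18), A_4 x C_2 (6T6, order 24), S_4 (6T8, order 24), S_3 x S_3 (6T9, order 36), S_4 x C_2 (6T11, order 48), (S_3 x S_3) : C_2 (6T13, order 72), PGL(2,5) (6T14, order 120), S_6 (6T16, order 720). By Dedekind's theorem, for a prime p not dividing disc(f) the degrees of the irreducible factors of f mod p form the cycle type of an element of G. Factoring f modulo the 37 such primes p <= 173 (skipping 3, 73, 127, which divide the discriminant), each new pattern first appears at: mod 2: f = (x^6 + x^4 + x^3 + x + 1), pattern 6; mod 7: f = (x^3 + 4x^2 + 3)(x^3 + 4x^2 + 5x + 5), pattern 3+3; mod 17: f = (x^2 + 5x + 13)(x^2 + 9x + 4)(x^2 + 14x + 1), pattern 2+2+2; mod 19: f = (x + 2)(x + 8)(x + 13)(x + 14)(x + 15)(x + 18), pattern 1+1+1+1+1+1. No other pattern occurs in this range, so the set of observed cycle types is {6, 3+3, 2+2+2, 1+1+1+1+1+1}. The candidates containing elements of all these cycle types are C_6 (6T1) of order 6, D_6 (6T3) of order 12, C_3 x S_3 (6T5) of order 18, A_4 x C_2 (6T6) of order 24, S_3 x S_3 (6T9) of order 36, S_4 x C_2 (6T11) of order 48, (S_3 x S_3) : C_2 (6T13) of order 72, PGL(2,5) (6T14) of order 120, S_6 (6T16) of order 720; the others are excluded. The observed types are precisely the cycle types that occur in C_6 (6T1). Each of the other remaining candidates has further cycle types, and by the Chebotarev density theorem the matching factorization patterns would occur for a proportion of primes equal to their share of the group: D_6 (6T3) additionally contains elements of type 2+2+1+1 (3 of its 12 elements, about 25% of primes); C_3 x S_3 (6T5) additionally contains elements of type 3+1+1+1 (4 of its 18 elements, about 22% of primes); A_4 x C_2 (6T6) additionally contains elements of type 2+2+1+1, 2+1+1+1+1 (6 of its 24 elements, about 25% of primes); S_3 x S_3 (6T9) additionally contains elements of type 3+1+1+1, 2+2+1+1 (13 of its 36 elements, about 36% of primes); S_4 x C_2 (6T11) additionally contains elements of type 4+2, 4+1+1, 2+2+1+1, 2+1+1+1+1 (24 of its 48 elements, about 50% of primes); (S_3 x S_3) : C_2 (6T13) additionally contains elements of type 4+2, 3+2+1, 3+1+1+1, 2+2+1+1, 2+1+1+1+1 (49 of its 72 elements, about 68% of primes); PGL(2,5) (6T14) additionally contains elements of type 5+1, 4+1+1, 2+2+1+1 (69 of its 120 elements, about 58% of primes); S_6 (6T16) additionally contains elements of type 5+1, 4+2, 4+1+1, 3+2+1, 3+1+1+1, 2+2+1+1, 2+1+1+1+1 (544 of its 720 elements, about 76% of primes). None of the 37 primes tested shows any such pattern (for each of these groups the chance of that is below 10^-4), which rules them out. Hence G = C_6 (6T1), of order 6.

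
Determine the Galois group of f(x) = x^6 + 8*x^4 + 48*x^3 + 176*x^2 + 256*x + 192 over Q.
The polynomial f is an irreducible sextic over Q, so G = Gal(f/Q) is one of the 16 transitive subgroups 6T1, ..., 6T16 of S_6. The discriminant of f is -7990769474338816, which is not a perfect square, so G is not contained in A_6. The transitive groups of degree 6 not contained in A_6 are: C_6 (6T1, order 6), S_3 (6T2, order 6), D_6 (6T3, order 12), C_3 x S_3 (6T5, order 18), A_4 x C_2 (6T6, order 24), S_4 (6T8, order 24), S_3 x S_3 (6T9, order 36), S_4 x C_2 (6T11, order 48), (S_3 x S_3) : C_2 (6T13, order 72), PGL(2,5) (6T14, order 120), S_6 (6T16, order 720). By Dedekind's theorem, for a prime p not dividing disc(f) the degrees of the irreducible factors of f mod p form the cycle type of an element of G. Factoring f modulo the 17 such primes p <= 71 (skipping 2, 11, 31, which divide the discriminant), each new pattern first appears at: mod 3: f = (x)(x + 2)(x^4 + x^3 + 2), pattern 4+1+1; mod 5: f = (x^3 + x^2 + 4x + 3)(x^3 + 4x^2 + 4), pattern 3+3; mod 7: f = (x^6 + x^4 + 6x^3 + x^2 + 4x + 3), pattern 6; mod 13: f = (x^2 + 11x + 12)(x^4 + 2x^3 + 11x + 3), pattern 4+2; mod 37: f = (x + 14)(x + 34)(x^2 + 31x + 31)(x^2 + 32x + 36), pattern 2+2+1+1; mod 47: f = (x + 7)(x + 8)(x + 34)(x + 44)(x^2 + x + 13), pattern 2+1+1+1+1; mod 67: f = (x^2 + 15x + 21)(x^2 + 16x + 13)(x^2 + 36x + 25), pattern 2+2+2. No other pattern occurs in this range, so the set of observed cycle types is {4+1+1, 3+3, 6, 4+2, 2+2+1+1, 2+1+1+1+1, 2+2+2}. The candidates containing elements of all these cycle types are S_4 x C_2 (6T11) of order 48, S_6 (6T16) of order 720; the others are excluded. The observed types are precisely the cycle types that occur in S_4 x C_2 (6T11) (apart from the identity). Each of the other remaining candidates has further cycle types, and by the Chebotarev density theorem the matching factorization patterns would occur for a proportion of primes equal to their share of the group: S_6 (6T16) additionally contains elements of type 5+1, 3+2+1, 3+1+1+1 (304 of its 720 elements, about 42% of primes). None of the 17 primes tested shows any such pattern (for each of these groups the chance of that is below 10^-4), which rules them out. Hence G = S_4 x C_2 (6T11), of order 48.

S_4 x C_2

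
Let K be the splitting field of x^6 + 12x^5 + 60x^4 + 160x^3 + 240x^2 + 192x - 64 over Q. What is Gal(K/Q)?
D_6 (also written D6)

The polynomial f is an irreducible sextic over Q, so G = Gal(f/Q) is one of the 16 transitive subgroups 6T1, ..., 6T16 of S_6. The discriminant of f is 1603087953297408, which is not a perfect square, so G is not contained in A_6. The transitive groups of degree 6 not contained in A_6 are: C_6 (6T1, order 6), S_3 (6T2, order 6), D_6 (6T3, order 12), C_3 x S_3 (6T5, order 18), A_4 x C_2 (6T6, order 24), S_4 (6T8, order 24), S_3 x S_3 (6T9, order 36), S_4 x C_2 (6T11, order 48), (S_3 x S_3) : C_2 (6T13, order 72), PGL(2,5) (6T14, order 120), S_6 (6T16, order 720). By Dedekind's theorem, for a prime p not dividing disc(f) the degrees of the irreducible factors of f mod p form the cycle type of an element of G. Factoring f modulo the 79 such primes p <= 419 (skipping 2, 3, which divide the discriminant), each new pattern first appears at: mod 5: f = (x^2 + x + 1)(x^2 + 2x + 3)(x^2 + 4x + 2), pattern 2+2+2; mod 7: f = (x^3 + 6x^2 + 5x + 4)(x^3 + 6x^2 + 5x + 5), pattern 3+3; mod 13: f = (x^6 + 12x^5 + 8x^4 + 4x^3 + 6x^2 + 10x + 1), pattern 6; mod 17: f = (x + 9)(x + 12)(x^2 + 11x + 16)(x^2 + 14x + 5), pattern 2+2+1+1; mod 31: f = (x + 6)(x + 9)(x + 13)(x + 22)(x + 26)(x + 29), pattern 1+1+1+1+1+1. No other pattern occurs in this range, so the set of observed cycle types is {2+2+2, 3+3, 6, 2+2+1+1, 1+1+1+1+1+1}. The candidates containing elements of all these cycle types are D_6 (6T3) of order 12, A_4 x C_2 (6T6) of order 24, S_3 x S_3 (6T9) of order 36, S_4 x C_2 (6T11) of order 48, (S_3 x S_3) : C_2 (6T13) of order 72, PGL(2,5) (6T14) of order 120, S_6 (6T16) of order 720; the others are excluded. The observed types are precisely the cycle types that occur in D_6 (6T3). Each of the other remaining candidates has further cycle types, and by the Chebotarev density theorem the matching factorization patterns would occur for a proportion of primes equal to their share of the group: A_4 x C_2 (6T6) additionally contains elements of type 2+1+1+1+1 (3 of its 24 elements, about 12% of primes); S_3 x S_3 (6T9) additionally contains elements of type 3+1+1+1 (4 of its 36 elements, about 11% of primes); S_4 x C_2 (6T11) additionally contains elements of type 4+2, 4+1+1, 2+1+1+1+1 (15 of its 48 elements, about 31% of primes); (S_3 x S_3) : C_2 (6T13) additionally contains elements of type 4+2, 3+2+1, 3+1+1+1, 2+1+1+1+1 (40 of its 72 elements, about 56% of primes); PGL(2,5) (6T14) additionally contains elements of type 5+1, 4+1+1 (54 of its 120 elements, about 45% of primes); S_6 (6T16) additionally contains elements of type 5+1, 4+2, 4+1+1, 3+2+1, 3+1+1+1, 2+1+1+1+1 (499 of its 720 elements, about 69% of primes). None of the 79 primes tested shows any such pattern (for each of these groups the chance of that is below 10^-4), which rules them out. Hence G = D_6 (6T3), of order 12.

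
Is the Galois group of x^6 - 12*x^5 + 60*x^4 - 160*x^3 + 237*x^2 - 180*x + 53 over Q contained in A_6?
No

The polynomial is irreducible of degree 6 over Q. Its discriminant is -419904, which is not a perfect square. A Galois group lies in the alternating group exactly when the discriminant is a square in Q, so the Galois group (A_4 x C_2) is not contained in A_6.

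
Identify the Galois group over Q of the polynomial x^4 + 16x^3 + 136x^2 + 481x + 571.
The polynomial is an irreducible quartic over Q and its discriminant is 25425125, which is not a perfect square, so the Galois group is not contained in A_4. The resolvent cubic y^3 - 136*y^2 + 5412*y - 66913 has exactly one rational root, so the Galois group is C_4 or D_4. The quartic becomes reducible over Q(sqrt(disc)), so the group is C_4.

C_4 (order 4)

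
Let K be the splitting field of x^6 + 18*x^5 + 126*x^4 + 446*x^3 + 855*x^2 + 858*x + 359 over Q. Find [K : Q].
24

The degree of the splitting field over Q equals the order of the Galois group, so first determine the group. The polynomial f is an irreducible sextic over Q, so G = Gal(f/Q) is one of the 16 transitive subgroups 6T1, ..., 6T16 of S_6. The discriminant of f is -151585344, which is not a perfect square, so G is not contained in A_6. The transitive groups of degree 6 not contained in A_6 are: C_6 (6T1, order 6), S_3 (6T2, order 6), D_6 (6T3, order 12), C_3 x S_3 (6T5, order 18), A_4 x C_2 (6T6, order 24), S_4 (6T8, order 24), S_3 x S_3 (6T9, order 36), S_4 x C_2 (6T11, order 48), (S_3 x S_3) : C_2 (6T13, order 72), PGL(2,5) (6T14, order 120), S_6 (6T16, order 720). By Dedekind's theorem, for a prime p not dividing disc(f) the degrees of the irreducible factors of f mod p form the cycle type of an element of G. Factoring f modulo the 33 such primes p <= 151 (skipping 2, 3, 19, which divide the discriminant), each new pattern first appears at: mod 5: f = (x^3 + 2x + 4)(x^3 + 3x^2 + 4x + 1), pattern 3+3; mod 7: f = (x^6 + 4x^5 + 5x^3 + x^2 + 4x + 2), pattern 6; mod 17: f = (x + 4)(x + 8)(x^2 + 9x + 5)(x^2 + 14x + 10), pattern 2+2+1+1; mod 71: f = (x^2 + 38x + 60)(x^2 + 56x + 48)(x^2 + 66x + 64), pattern 2+2+2; mod 107: f = (x + 19)(x + 31)(x + 67)(x + 95)(x^2 + 20x + 92), pattern 2+1+1+1+1. No other pattern occurs in this range, so the set of observed cycle types is {3+3, 6, 2+2+1+1, 2+2+2, 2+1+1+1+1}. The candidates containing elements of all these cycle types are A_4 x C_2 (6T6) of order 24, S_4 x C_2 (6T11) of order 48, (S_3 x S_3) : C_2 (6T13) of order 72, S_6 (6T16) of order 720; the others are excluded. The observed types are precisely the cycle types that occur in A_4 x C_2 (6T6) (apart from the identity). Each of the other remaining candidates has further cycle types, and by the Chebotarev density theorem the matching factorization patterns would occur for a proportion of primes equal to their share of the group: S_4 x C_2 (6T11) additionally contains elements of type 4+2, 4+1+1 (12 of its 48 elements, about 25% of primes); (S_3 x S_3) : C_2 (6T13) additionally contains elements of type 4+2, 3+2+1, 3+1+1+1 (34 of its 72 elements, about 47% of primes); S_6 (6T16) additionally contains elements of type 5+1, 4+2, 4+1+1, 3+2+1, 3+1+1+1 (484 of its 720 elements, about 67% of primes). None of the 33 primes tested shows any such pattern (for each of these groups the chance of that is below 10^-4), which rules them out. Hence G = A_4 x C_2 (6T6), of order 24. The Galois group A_4 x C_2 (6T6) has order 24, so the splitting field has degree 24 over Q.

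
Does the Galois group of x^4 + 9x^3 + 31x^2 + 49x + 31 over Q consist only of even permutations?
No

The polynomial is irreducible of degree 4 over Q. Its discriminant is 125, which is not a perfect square. A Galois group lies in the alternating group exactly when the discriminant is a square in Q, so the Galois group (C_4) is not contained in A_4.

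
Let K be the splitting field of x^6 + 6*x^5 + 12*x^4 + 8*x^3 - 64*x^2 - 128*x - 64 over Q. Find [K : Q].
The degree of the splitting field over Q equals the order of the Galois group, so first determine the group. The polynomial f is an irreducible sextic over Q, so G = Gal(f/Q) is one of the 16 transitive subgroups 6T1, ..., 6T16 of S_6. The discriminant of f is 56308094992384 = 7503872^2, a perfect square, so G is contained in A_6. The transitive groups of degree 6 contained in A_6 are: A_4 (6T4, order 12), S_4 (6T7, order 24), (C_3 x C_3) : C_4 (6T10, order 36), PSL(2,5) (6T12, order 60), A_6 (6T15, order 360). By Dedekind's theorem, for a prime p not dividing disc(f) the degrees of the irreducible factors of f mod p form the cycle type of an element of G. Factoring f modulo the 79 such primes p <= 419 (skipping 2, 229, which divide the discriminant), each new pattern first appears at: mod 3: f = (x^3 + x^2 + x + 2)(x^3 + 2x^2 + 1), pattern 3+3; mod 7: f = (x^2 + 2x + 2)(x^4 + 4x^3 + 2x^2 + 3x + 3), pattern 4+2; mod 23: f = (x + 8)(x + 17)(x^2 + 9x + 21)(x^2 + 18x + 7), pattern 2+2+1+1; mod 193: f = (x + 14)(x + 40)(x + 68)(x + 127)(x + 155)(x + 181), pattern 1+1+1+1+1+1. No other pattern occurs in this range, so the set of observed cycle types is {3+3, 4+2, 2+2+1+1, 1+1+1+1+1+1}. The candidates containing elements of all these cycle types are S_4 (6T7) of order 24, (C_3 x C_3) : C_4 (6T10) of order 36, A_6 (6T15) of order 360; the others are excluded. The observed types are precisely the cycle types that occur in S_4 (6T7). Each of the other remaining candidates has further cycle types, and by the Chebotarev density theorem the matching factorization patterns would occur for a proportion of primes equal to their share of the group: (C_3 x C_3) : C_4 (6T10) additionally contains elements of type 3+1+1+1 (4 of its 36 elements, about 11% of primes); A_6 (6T15) additionally contains elements of type 5+1, 3+1+1+1 (184 of its 360 elements, about 51% of primes). None of the 79 primes tested shows any such pattern (for each of these groups the chance of that is below 10^-4), which rules them out. Hence G = S_4 (6T7), of order 24. The Galois group S_4 (6T7) has order 24, so the splitting field has degree 24 over Q.

24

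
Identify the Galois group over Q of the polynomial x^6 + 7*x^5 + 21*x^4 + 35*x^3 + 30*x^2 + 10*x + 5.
The polynomial f is an irreducible sextic over Q, so G = Gal(f/Q) is one of the 16 transitive subgroups 6T1, ..., 6T16 of S_6. The discriminant of f is 525625 = 725^2, a perfect square, so G is contained in A_6. The transitive groups of degree 6 contained in A_6 are: A_4 (6T4, order 12), S_4 (6T7, order 24), (C_3 x C_3) : C_4 (6T10, order 36), PSL(2,5) (6T12, order 60), A_6 (6T15, order 360). By Dedekind's theorem, for a prime p not dividing disc(f) the degrees of the irreducible factors of f mod p form the cycle type of an element of G. Factoring f modulo the 19 such primes p <= 73 (skipping 5, 29, which divide the discriminant), each new pattern first appears at: mod 2: f = (x^2 + x + 1)(x^4 + x + 1), pattern 4+2; mod 11: f = (x^3 + 2x + 2)(x^3 + 7x^2 + 8x + 8), pattern 3+3; mod 19: f = (x + 12)(x + 13)(x^2 + 6x + 10)(x^2 + 14x + 12), pattern 2+2+1+1; mod 61: f = (x + 29)(x + 36)(x + 43)(x^3 + 21x^2 + 14x + 14), pattern 3+1+1+1. No other pattern occurs in this range, so the set of observed cycle types is {4+2, 3+3, 2+2+1+1, 3+1+1+1}. The candidates containing elements of all these cycle types are (C_3 x C_3) : C_4 (6T10) of order 36, A_6 (6T15) of order 360; the others are excluded. The observed types are precisely the cycle types that occur in (C_3 x C_3) : C_4 (6T10) (apart from the identity). Each of the other remaining candidates has further cycle types, and by the Chebotarev density theorem the matching factorization patterns would occur for a proportion of primes equal to their share of the group: A_6 (6T15) additionally contains elements of type 5+1 (144 of its 360 elements, about 40% of primes). None of the 19 primes tested shows any such pattern (for each of these groups the chance of that is below 10^-4), which rules them out. Hence G = (C_3 x C_3) : C_4 (6T10), of order 36.

(C_3 x C_3) : C_4, the transitive group 6T10 of order 36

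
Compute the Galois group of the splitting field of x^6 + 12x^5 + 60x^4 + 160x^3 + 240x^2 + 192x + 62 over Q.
6T3: D_6

The polynomial f is an irreducible sextic over Q, so G = Gal(f/Q) is one of the 16 transitive subgroups 6T1, ..., 6T16 of S_6. The discriminant of f is 1492992, which is not a perfect square, so G is not contained in A_6. The transitive groups of degree 6 not contained in A_6 are: C_6 (6T1, order 6), S_3 (6T2, order 6), D_6 (6T3, order 12), C_3 x S_3 (6T5, order 18), A_4 x C_2 (6T6, order 24), S_4 (6T8, order 24), S_3 x S_3 (6T9, order 36), S_4 x C_2 (6T11, order 48), (S_3 x S_3) : C_2 (6T13, order 72), PGL(2,5) (6T14, order 120), S_6 (6T16, order 720). By Dedekind's theorem, for a prime p not dividing disc(f) the degrees of the irreducible factors of f mod p form the cycle type of an element of G. Factoring f modulo the 79 such primes p <= 419 (skipping 2, 3, which divide the discriminant), each new pattern first appears at: mod 5: f = (x^2 + 3)(x^2 + 3x + 4)(x^2 + 4x + 1), pattern 2+2+2; mod 7: f = (x^3 + 6x^2 + 5x + 4)(x^3 + 6x^2 + 5x + 5), pattern 3+3; mod 13: f = (x^6 + 12x^5 + 8x^4 + 4x^3 + 6x^2 + 10x + 10), pattern 6; mod 17: f = (x + 7)(x + 14)(x^2 + 9x + 5)(x^2 + 16x + 2), pattern 2+2+1+1; mod 31: f = (x)(x + 4)(x + 12)(x + 14)(x + 21)(x + 23), pattern 1+1+1+1+1+1. No other pattern occurs in this range, so the set of observed cycle types is {2+2+2, 3+3, 6, 2+2+1+1, 1+1+1+1+1+1}. The candidates containing elements of all these cycle types are D_6 (6T3) of order 12, A_4 x C_2 (6T6) of order 24, S_3 x S_3 (6T9) of order 36, S_4 x C_2 (6T11) of order 48, (S_3 x S_3) : C_2 (6T13) of order 72, PGL(2,5) (6T14) of order 120, S_6 (6T16) of order 720; the others are excluded. The observed types are precisely the cycle types that occur in D_6 (6T3). Each of the other remaining candidates has further cycle types, and by the Chebotarev density theorem the matching factorization patterns would occur for a proportion of primes equal to their share of the group: A_4 x C_2 (6T6) additionally contains elements of type 2+1+1+1+1 (3 of its 24 elements, about 12% of primes); S_3 x S_3 (6T9) additionally contains elements of type 3+1+1+1 (4 of its 36 elements, about 11% of primes); S_4 x C_2 (6T11) additionally contains elements of type 4+2, 4+1+1, 2+1+1+1+1 (15 of its 48 elements, about 31% of primes); (S_3 x S_3) : C_2 (6T13) additionally contains elements of type 4+2, 3+2+1, 3+1+1+1, 2+1+1+1+1 (40 of its 72 elements, about 56% of primes); PGL(2,5) (6T14) additionally contains elements of type 5+1, 4+1+1 (54 of its 120 elements, about 45% of primes); S_6 (6T16) additionally contains elements of type 5+1, 4+2, 4+1+1, 3+2+1, 3+1+1+1, 2+1+1+1+1 (499 of its 720 elements, about 69% of primes). None of the 79 primes tested shows any such pattern (for each of these groups the chance of that is below 10^-4), which rules them out. Hence G = D_6 (6T3), of order 12.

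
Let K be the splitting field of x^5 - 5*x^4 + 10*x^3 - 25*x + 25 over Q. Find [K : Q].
The degree of the splitting field over Q equals the order of the Galois group, so first determine the group. The polynomial f is an irreducible quintic over Q, so G = Gal(f/Q) is a transitive subgroup of S_5: one of C_5 (5T1, order 5), D_5 (5T2, order 10), F_20 (5T3, order 20), A_5 (5T4, order 60) or S_5 (5T5, order 120). The discriminant of f is 31250000, which is not a perfect square, so G is not contained in A_5. The transitive groups of degree 5 not contained in A_5 are: F_20 (5T3, order 20), S_5 (5T5, order 120). By Dedekind's theorem, for a prime p not dividing disc(f) the degrees of the irreducible factors of f mod p form the cycle type of an element of G. Factoring f modulo the 18 such primes p <= 71 (skipping 2, 5, which divide the discriminant), each new pattern first appears at: mod 3: f = (x + 2)(x^4 + 2x^3 + 2), pattern 4+1; mod 11: f = (x^5 + 6x^4 + 10x^3 + 8x + 3), pattern 5; mod 19: f = (x + 11)(x^2 + 6x + 15)(x^2 + 16x + 18), pattern 2+2+1. No other pattern occurs in this range, so the set of observed cycle types is {4+1, 5, 2+2+1}. The candidates containing elements of all these cycle types are F_20 (5T3) of order 20, S_5 (5T5) of order 120; the others are excluded. The observed types are precisely the cycle types that occur in F_20 (5T3) (apart from the identity). Each of the other remaining candidates has further cycle types, and by the Chebotarev density theorem the matching factorization patterns would occur for a proportion of primes equal to their share of the group: S_5 (5T5) additionally contains elements of type 3+2, 3+1+1, 2+1+1+1 (50 of its 120 elements, about 42% of primes). None of the 18 primes tested shows any such pattern (for each of these groups the chance of that is below 10^-4), which rules them out. Hence G = F_20 (5T3), of order 20. The Galois group F_20 (5T3) has order 20, so the splitting field has degree 20 over Q.

20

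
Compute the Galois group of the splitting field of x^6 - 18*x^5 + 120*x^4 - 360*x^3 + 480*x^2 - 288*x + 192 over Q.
The polynomial f is an irreducible sextic over Q, so G = Gal(f/Q) is one of the 16 transitive subgroups 6T1, ..., 6T16 of S_6. The discriminant of f is -37572373905408, which is not a perfect square, so G is not contained in A_6. The transitive groups of degree 6 not contained in A_6 are: C_6 (6T1, order 6), S_3 (6T2, order 6), D_6 (6T3, order 12), C_3 x S_3 (6T5, order 18), A_4 x C_2 (6T6, order 24), S_4 (6T8, order 24), S_3 x S_3 (6T9, order 36), S_4 x C_2 (6T11, order 48), (S_3 x S_3) : C_2 (6T13, order 72), PGL(2,5) (6T14, order 120), S_6 (6T16, order 720). By Dedekind's theorem, for a prime p not dividing disc(f) the degrees of the irreducible factors of f mod p form the cycle type of an element of G. Factoring f modulo the 23 such primes p <= 97 (skipping 2, 3, which divide the discriminant), each new pattern first appears at: mod 5: f = (x^2 + 3)(x^2 + 3x + 4)(x^2 + 4x + 1), pattern 2+2+2; mod 7: f = (x^3 + 6x + 2)(x^3 + 3x^2 + 2x + 5), pattern 3+3; mod 31: f = (x + 4)(x + 9)(x + 12)(x + 13)(x + 16)(x + 21), pattern 1+1+1+1+1+1. No other pattern occurs in this range, so the set of observed cycle types is {2+2+2, 3+3, 1+1+1+1+1+1}. The candidates containing elements of all these cycle types are C_6 (6T1) of order 6, S_3 (6T2) of order 6, D_6 (6T3) of order 12, C_3 x S_3 (6T5) of order 18, A_4 x C_2 (6T6) of order 24, S_4 (6T8) of order 24, S_3 x S_3 (6T9) of order 36, S_4 x C_2 (6T11) of order 48, (S_3 x S_3) : C_2 (6T13) of order 72, PGL(2,5) (6T14) of order 120, S_6 (6T16) of order 720; the others are excluded. The observed types are precisely the cycle types that occur in S_3 (6T2). Each of the other remaining candidates has further cycle types, and by the Chebotarev density theorem the matching factorization patterns would occur for a proportion of primes equal to their share of the group: C_6 (6T1) additionally contains elements of type 6 (2 of its 6 elements, about 33% of primes); D_6 (6T3) additionally contains elements of type 6, 2+2+1+1 (5 of its 12 elements, about 42% of primes); C_3 x S_3 (6T5) additionally contains elements of type 6, 3+1+1+1 (10 of its 18 elements, about 56% of primes); A_4 x C_2 (6T6) additionally contains elements of type 6, 2+2+1+1, 2+1+1+1+1 (14 of its 24 elements, about 58% of primes); S_4 (6T8) additionally contains elements of type 4+1+1, 2+2+1+1 (9 of its 24 elements, about 38% of primes); S_3 x S_3 (6T9) additionally contains elements of type 6, 3+1+1+1, 2+2+1+1 (25 of its 36 elements, about 69% of primes); S_4 x C_2 (6T11) additionally contains elements of type 6, 4+2, 4+1+1, 2+2+1+1, 2+1+1+1+1 (32 of its 48 elements, about 67% of primes); (S_3 x S_3) : C_2 (6T13) additionally contains elements of type 6, 4+2, 3+2+1, 3+1+1+1, 2+2+1+1, 2+1+1+1+1 (61 of its 72 elements, about 85% of primes); PGL(2,5) (6T14) additionally contains elements of type 6, 5+1, 4+1+1, 2+2+1+1 (89 of its 120 elements, about 74% of primes); S_6 (6T16) additionally contains elements of type 6, 5+1, 4+2, 4+1+1, 3+2+1, 3+1+1+1, 2+2+1+1, 2+1+1+1+1 (664 of its 720 elements, about 92% of primes). None of the 23 primes tested shows any such pattern (for each of these groups the chance of that is below 10^-4), which rules them out. Hence G = S_3 (6T2), of order 6.

6T2: S_3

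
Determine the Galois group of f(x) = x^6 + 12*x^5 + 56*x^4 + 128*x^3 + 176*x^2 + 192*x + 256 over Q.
The polynomial f is an irreducible sextic over Q, so G = Gal(f/Q) is one of the 16 transitive subgroups 6T1, ..., 6T16 of S_6. The discriminant of f is -5497558138880000, which is not a perfect square, so G is not contained in A_6. The transitive groups of degree 6 not contained in A_6 are: C_6 (6T1, order 6), S_3 (6T2, order 6), D_6 (6T3, order 12), C_3 x S_3 (6T5, order 18), A_4 x C_2 (6T6, order 24), S_4 (6T8, order 24), S_3 x S_3 (6T9, order 36), S_4 x C_2 (6T11, order 48), (S_3 x S_3) : C_2 (6T13, order 72), PGL(2,5) (6T14, order 120), S_6 (6T16, order 720). By Dedekind's theorem, for a prime p not dividing disc(f) the degrees of the irreducible factors of f mod p form the cycle type of an element of G. Factoring f modulo the 22 such primes p <= 89 (skipping 2, 5, which divide the discriminant), each new pattern first appears at: mod 3: f = (x^3 + x^2 + x + 2)(x^3 + 2x^2 + 2x + 2), pattern 3+3; mod 7: f = (x^2 + 2x + 3)(x^2 + 4x + 5)(x^2 + 6x + 4), pattern 2+2+2; mod 13: f = (x + 7)(x + 10)(x^4 + 8x^3 + 6x^2 + 12x + 7), pattern 4+1+1; mod 43: f = (x + 21)(x + 26)(x^2 + 4x + 1)(x^2 + 4x + 20), pattern 2+2+1+1. No other pattern occurs in this range, so the set of observed cycle types is {3+3, 2+2+2, 4+1+1, 2+2+1+1}. The candidates containing elements of all these cycle types are S_4 (6T8) of order 24, S_4 x C_2 (6T11) of order 48, PGL(2,5) (6T14) of order 120, S_6 (6T16) of order 720; the others are excluded. The observed types are precisely the cycle types that occur in S_4 (6T8) (apart from the identity). Each of the other remaining candidates has further cycle types, and by the Chebotarev density theorem the matching factorization patterns would occur for a proportion of primes equal to their share of the group: S_4 x C_2 (6T11) additionally contains elements of type 6, 4+2, 2+1+1+1+1 (17 of its 48 elements, about 35% of primes); PGL(2,5) (6T14) additionally contains elements of type 6, 5+1 (44 of its 120 elements, about 37% of primes); S_6 (6T16) additionally contains elements of type 6, 5+1, 4+2, 3+2+1, 3+1+1+1, 2+1+1+1+1 (529 of its 720 elements, about 73% of primes). None of the 22 primes tested shows any such pattern (for each of these groups the chance of that is below 10^-4), which rules them out. Hence G = S_4 (6T8), of order 24.

S_4 (also written S4-)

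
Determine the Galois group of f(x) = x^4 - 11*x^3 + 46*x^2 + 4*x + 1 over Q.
C_4 (order 4)

The polynomial is an irreducible quartic over Q and its discriminant is 25425125, which is not a perfect square, so the Galois group is not contained in A_4. The resolvent cubic y^3 - 46*y^2 - 48*y + 47 has exactly one rational root, so the Galois group is C_4 or D_4. The quartic becomes reducible over Q(sqrt(disc)), so the group is C_4.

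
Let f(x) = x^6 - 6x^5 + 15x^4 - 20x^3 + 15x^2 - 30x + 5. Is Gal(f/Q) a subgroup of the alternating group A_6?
Yes

The polynomial is irreducible of degree 6 over Q. Its discriminant is 746496000000 = 864000^2, a perfect square. A Galois group lies in the alternating group exactly when the discriminant is a square in Q, so the Galois group (A_6) is contained in A_6.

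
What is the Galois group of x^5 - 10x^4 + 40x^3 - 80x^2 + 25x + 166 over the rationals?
The polynomial f is an irreducible quintic over Q, so G = Gal(f/Q) is a transitive subgroup of S_5: one of C_5 (5T1, order 5), D_5 (5T2, order 10), F_20 (5T3, order 20), A_5 (5T4, order 60) or S_5 (5T5, order 120). The discriminant of f is 58564000000 = 242000^2, a perfect square, so G is contained in A_5. The transitive groups of degree 5 contained in A_5 are: C_5 (5T1, order 5), D_5 (5T2, order 10), A_5 (5T4, order 60). By Dedekind's theorem, for a prime p not dividing disc(f) the degrees of the irreducible factors of f mod p form the cycle type of an element of G. Factoring f modulo the 3 such primes p <= 13 (skipping 2, 5, 11, which divide the discriminant), each new pattern first appears at: mod 3: f = (x^5 + 2x^4 + x^3 + x^2 + x + 1), pattern 5; mod 13: f = (x + 4)(x + 6)(x^3 + 6x^2 + 8x + 8), pattern 3+1+1. No other pattern occurs in this range, so the set of observed cycle types is {5, 3+1+1}. Among the candidates above, the only group containing elements of all these cycle types is A_5 (5T4) — each of C_5 (5T1), D_5 (5T2) lacks at least one of them. Hence G = A_5 (5T4), of order 60.

A_5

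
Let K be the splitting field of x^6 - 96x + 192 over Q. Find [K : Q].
The degree of the splitting field over Q equals the order of the Galois group, so first determine the group. The polynomial f is an irreducible sextic over Q, so G = Gal(f/Q) is one of the 16 transitive subgroups 6T1, ..., 6T16 of S_6. The discriminant of f is -9727331052552192, which is not a perfect square, so G is not contained in A_6. The transitive groups of degree 6 not contained in A_6 are: C_6 (6T1, order 6), S_3 (6T2, order 6), D_6 (6T3, order 12), C_3 x S_3 (6T5, order 18), A_4 x C_2 (6T6, order 24), S_4 (6T8, order 24), S_3 x S_3 (6T9, order 36), S_4 x C_2 (6T11, order 48), (S_3 x S_3) : C_2 (6T13, order 72), PGL(2,5) (6T14, order 120), S_6 (6T16, order 720). By Dedekind's theorem, for a prime p not dividing disc(f) the degrees of the irreducible factors of f mod p form the cycle type of an element of G. Factoring f modulo the 27 such primes p <= 127 (skipping 2, 3, 17, 43, which divide the discriminant), each new pattern first appears at: mod 5: f = (x^6 + 4x + 2), pattern 6; mod 7: f = (x + 2)(x^2 + x + 3)(x^3 + 4x^2 + 4x + 4), pattern 3+2+1; mod 11: f = (x^2 + 7x + 8)(x^4 + 4x^3 + 8x^2 + 2), pattern 4+2; mod 13: f = (x + 3)(x + 6)(x^2 + 6x + 11)(x^2 + 11x + 12), pattern 2+2+1+1; mod 61: f = (x + 19)(x + 41)(x + 53)(x + 57)(x^2 + 13x + 17), pattern 2+1+1+1+1; mod 97: f = (x + 73)(x + 77)(x + 96)(x^3 + 45x^2 + 46x + 19), pattern 3+1+1+1; mod 113: f = (x^2 + 23x + 81)(x^2 + 98x + 62)(x^2 + 105x + 40), pattern 2+2+2; mod 127: f = (x^3 + 49x^2 + 72x + 41)(x^3 + 78x^2 + 43x + 110), pattern 3+3. No other pattern occurs in this range, so the set of observed cycle types is {6, 3+2+1, 4+2, 2+2+1+1, 2+1+1+1+1, 3+1+1+1, 2+2+2, 3+3}. The candidates containing elements of all these cycle types are (S_3 x S_3) : C_2 (6T13) of order 72, S_6 (6T16) of order 720; the others are excluded. The observed types are precisely the cycle types that occur in (S_3 x S_3) : C_2 (6T13) (apart from the identity). Each of the other remaining candidates has further cycle types, and by the Chebotarev density theorem the matching factorization patterns would occur for a proportion of primes equal to their share of the group: S_6 (6T16) additionally contains elements of type 5+1, 4+1+1 (234 of its 720 elements, about 32% of primes). None of the 27 primes tested shows any such pattern (for each of these groups the chance of that is below 10^-4), which rules them out. Hence G = (S_3 x S_3) : C_2 (6T13), of order 72. The Galois group (S_3 x S_3) : C_2 (6T13) has order 72, so the splitting field has degree 72 over Q.

72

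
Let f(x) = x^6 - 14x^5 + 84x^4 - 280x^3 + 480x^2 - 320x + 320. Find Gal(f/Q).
The polynomial f is an irreducible sextic over Q, so G = Gal(f/Q) is one of the 16 transitive subgroups 6T1, ..., 6T16 of S_6. The discriminant of f is 564385546240000 = 23756800^2, a perfect square, so G is contained in A_6. The transitive groups of degree 6 contained in A_6 are: A_4 (6T4, order 12), S_4 (6T7, order 24), (C_3 x C_3) : C_4 (6T10, order 36), PSL(2,5) (6T12, order 60), A_6 (6T15, order 360). By Dedekind's theorem, for a prime p not dividing disc(f) the degrees of the irreducible factors of f mod p form the cycle type of an element of G. Factoring f modulo the 19 such primes p <= 79 (skipping 2, 5, 29, which divide the discriminant), each new pattern first appears at: mod 3: f = (x^2 + 2x + 2)(x^4 + 2x^3 + x + 1), pattern 4+2; mod 11: f = (x^3 + 8x + 6)(x^3 + 8x^2 + 10x + 2), pattern 3+3; mod 19: f = (x + 12)(x + 14)(x^2 + 7x + 2)(x^2 + 10x + 10), pattern 2+2+1+1; mod 61: f = (x + 3)(x + 36)(x + 50)(x^3 + 19x^2 + 56x + 10), pattern 3+1+1+1. No other pattern occurs in this range, so the set of observed cycle types is {4+2, 3+3, 2+2+1+1, 3+1+1+1}. The candidates containing elements of all these cycle types are (C_3 x C_3) : C_4 (6T10) of order 36, A_6 (6T15) of order 360; the others are excluded. The observed types are precisely the cycle types that occur in (C_3 x C_3) : C_4 (6T10) (apart from the identity). Each of the other remaining candidates has further cycle types, and by the Chebotarev density theorem the matching factorization patterns would occur for a proportion of primes equal to their share of the group: A_6 (6T15) additionally contains elements of type 5+1 (144 of its 360 elements, about 40% of primes). None of the 19 primes tested shows any such pattern (for each of these groups the chance of that is below 10^-4), which rules them out. Hence G = (C_3 x C_3) : C_4 (6T10), of order 36.

(C_3 x C_3) : C_4, the transitive group 6T10 of order 36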